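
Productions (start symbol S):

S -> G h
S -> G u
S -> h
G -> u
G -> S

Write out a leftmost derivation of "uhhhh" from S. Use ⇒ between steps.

S ⇒ Gh ⇒ Sh ⇒ Ghh ⇒ Shh ⇒ Ghhh ⇒ Shhh ⇒ Ghhhh ⇒ uhhhh

S ⇒ Gh   [S -> G h]
Gh ⇒ Sh   [G -> S]
Sh ⇒ Ghh   [S -> G h]
Ghh ⇒ Shh   [G -> S]
Shh ⇒ Ghhh   [S -> G h]
Ghhh ⇒ Shhh   [G -> S]
Shhh ⇒ Ghhhh   [S -> G h]
Ghhhh ⇒ uhhhh   [G -> u]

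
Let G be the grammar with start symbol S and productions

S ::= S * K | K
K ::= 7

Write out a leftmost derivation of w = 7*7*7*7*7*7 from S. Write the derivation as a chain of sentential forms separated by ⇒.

S ⇒ S*K ⇒ S*K*K ⇒ S*K*K*K ⇒ S*K*K*K*K ⇒ S*K*K*K*K*K ⇒ K*K*K*K*K*K ⇒ 7*K*K*K*K*K ⇒ 7*7*K*K*K*K ⇒ 7*7*7*K*K*K ⇒ 7*7*7*7*K*K ⇒ 7*7*7*7*7*K ⇒ 7*7*7*7*7*7

S ⇒ S*K   [S ::= S * K]
S*K ⇒ S*K*K   [S ::= S * K]
S*K*K ⇒ S*K*K*K   [S ::= S * K]
S*K*K*K ⇒ S*K*K*K*K   [S ::= S * K]
S*K*K*K*K ⇒ S*K*K*K*K*K   [S ::= S * K]
S*K*K*K*K*K ⇒ K*K*K*K*K*K   [S ::= K]
K*K*K*K*K*K ⇒ 7*K*K*K*K*K   [K ::= 7]
7*K*K*K*K*K ⇒ 7*7*K*K*K*K   [K ::= 7]
7*7*K*K*K*K ⇒ 7*7*7*K*K*K   [K ::= 7]
7*7*7*K*K*K ⇒ 7*7*7*7*K*K   [K ::= 7]
7*7*7*7*K*K ⇒ 7*7*7*7*7*K   [K ::= 7]
7*7*7*7*7*K ⇒ 7*7*7*7*7*7   [K ::= 7]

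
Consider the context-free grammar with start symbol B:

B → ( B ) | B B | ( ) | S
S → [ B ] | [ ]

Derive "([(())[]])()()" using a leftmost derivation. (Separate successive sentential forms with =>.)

B => BB   [B → B B]
BB => BBB   [B → B B]
BBB => (B)BB   [B → ( B )]
(B)BB => (S)BB   [B → S]
(S)BB => ([B])BB   [S → [ B ]]
([B])BB => ([BB])BB   [B → B B]
([BB])BB => ([(B)B])BB   [B → ( B )]
([(B)B])BB => ([(())B])BB   [B → ( )]
([(())B])BB => ([(())S])BB   [B → S]
([(())S])BB => ([(())[]])BB   [S → [ ]]
([(())[]])BB => ([(())[]])()B   [B → ( )]
([(())[]])()B => ([(())[]])()()   [B → ( )]

B => BB => BBB => (B)BB => (S)BB => ([B])BB => ([BB])BB => ([(B)B])BB => ([(())B])BB => ([(())S])BB => ([(())[]])BB => ([(())[]])()B => ([(())[]])()()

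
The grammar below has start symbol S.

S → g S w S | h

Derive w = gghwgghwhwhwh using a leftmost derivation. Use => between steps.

S => gSwS => ggSwSwS => gghwSwS => gghwgSwSwS => gghwggSwSwSwS => gghwgghwSwSwS => gghwgghwhwSwS => gghwgghwhwhwS => gghwgghwhwhwh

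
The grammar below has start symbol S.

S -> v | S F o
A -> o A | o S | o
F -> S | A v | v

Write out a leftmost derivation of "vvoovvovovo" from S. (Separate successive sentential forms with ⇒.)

S ⇒ SFo ⇒ SFoFo ⇒ SFoFoFo ⇒ SFoFoFoFo ⇒ vFoFoFoFo ⇒ vSoFoFoFo ⇒ vvoFoFoFo ⇒ vvoAvoFoFo ⇒ vvooSvoFoFo ⇒ vvoovvoFoFo ⇒ vvoovvovoFo ⇒ vvoovvovovo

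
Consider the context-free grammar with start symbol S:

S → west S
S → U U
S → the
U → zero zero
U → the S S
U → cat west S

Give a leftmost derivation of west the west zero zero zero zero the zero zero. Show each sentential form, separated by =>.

S => west S => west U U => west the S S U => west the west S S U => west the west U U S U => west the west zero zero U S U => west the west zero zero zero zero S U => west the west zero zero zero zero the U => west the west zero zero zero zero the zero zero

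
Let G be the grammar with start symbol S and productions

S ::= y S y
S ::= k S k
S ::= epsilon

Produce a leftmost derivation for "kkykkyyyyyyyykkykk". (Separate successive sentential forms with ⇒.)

S ⇒ kSk   [S ::= k S k]
kSk ⇒ kkSkk   [S ::= k S k]
kkSkk ⇒ kkySykk   [S ::= y S y]
kkySykk ⇒ kkykSkykk   [S ::= k S k]
kkykSkykk ⇒ kkykkSkkykk   [S ::= k S k]
kkykkSkkykk ⇒ kkykkySykkykk   [S ::= y S y]
kkykkySykkykk ⇒ kkykkyySyykkykk   [S ::= y S y]
kkykkyySyykkykk ⇒ kkykkyyySyyykkykk   [S ::= y S y]
kkykkyyySyyykkykk ⇒ kkykkyyyySyyyykkykk   [S ::= y S y]
kkykkyyyySyyyykkykk ⇒ kkykkyyyyyyyykkykk   [S ::= epsilon]

S ⇒ kSk ⇒ kkSkk ⇒ kkySykk ⇒ kkykSkykk ⇒ kkykkSkkykk ⇒ kkykkySykkykk ⇒ kkykkyySyykkykk ⇒ kkykkyyySyyykkykk ⇒ kkykkyyyySyyyykkykk ⇒ kkykkyyyyyyyykkykk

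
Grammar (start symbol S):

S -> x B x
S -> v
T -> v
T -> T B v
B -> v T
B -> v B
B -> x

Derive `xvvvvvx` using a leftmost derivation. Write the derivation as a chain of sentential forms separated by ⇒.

S ⇒ xBx   [S -> x B x]
xBx ⇒ xvTx   [B -> v T]
xvTx ⇒ xvTBvx   [T -> T B v]
xvTBvx ⇒ xvvBvx   [T -> v]
xvvBvx ⇒ xvvvTvx   [B -> v T]
xvvvTvx ⇒ xvvvvvx   [T -> v]

S ⇒ xBx ⇒ xvTx ⇒ xvTBvx ⇒ xvvBvx ⇒ xvvvTvx ⇒ xvvvvvx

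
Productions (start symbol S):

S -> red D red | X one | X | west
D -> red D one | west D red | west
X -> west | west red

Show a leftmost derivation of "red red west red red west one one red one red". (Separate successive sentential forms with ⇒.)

S ⇒ red D red   [S -> red D red]
red D red ⇒ red red D one red   [D -> red D one]
red red D one red ⇒ red red west D red one red   [D -> west D red]
red red west D red one red ⇒ red red west red D one red one red   [D -> red D one]
red red west red D one red one red ⇒ red red west red red D one one red one red   [D -> red D one]
red red west red red D one one red one red ⇒ red red west red red west one one red one red   [D -> west]

S ⇒ red D red ⇒ red red D one red ⇒ red red west D red one red ⇒ red red west red D one red one red ⇒ red red west red red D one one red one red ⇒ red red west red red west one one red one red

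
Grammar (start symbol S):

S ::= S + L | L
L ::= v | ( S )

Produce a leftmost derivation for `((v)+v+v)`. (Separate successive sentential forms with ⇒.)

S ⇒ L ⇒ (S) ⇒ (S+L) ⇒ (S+L+L) ⇒ (L+L+L) ⇒ ((S)+L+L) ⇒ ((L)+L+L) ⇒ ((v)+L+L) ⇒ ((v)+v+L) ⇒ ((v)+v+v)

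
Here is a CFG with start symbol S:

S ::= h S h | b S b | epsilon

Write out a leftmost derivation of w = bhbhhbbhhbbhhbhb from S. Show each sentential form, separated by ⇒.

S ⇒ bSb   [S ::= b S b]
bSb ⇒ bhShb   [S ::= h S h]
bhShb ⇒ bhbSbhb   [S ::= b S b]
bhbSbhb ⇒ bhbhShbhb   [S ::= h S h]
bhbhShbhb ⇒ bhbhhShhbhb   [S ::= h S h]
bhbhhShhbhb ⇒ bhbhhbSbhhbhb   [S ::= b S b]
bhbhhbSbhhbhb ⇒ bhbhhbbSbbhhbhb   [S ::= b S b]
bhbhhbbSbbhhbhb ⇒ bhbhhbbhShbbhhbhb   [S ::= h S h]
bhbhhbbhShbbhhbhb ⇒ bhbhhbbhhbbhhbhb   [S ::= epsilon]

S ⇒ bSb ⇒ bhShb ⇒ bhbSbhb ⇒ bhbhShbhb ⇒ bhbhhShhbhb ⇒ bhbhhbSbhhbhb ⇒ bhbhhbbSbbhhbhb ⇒ bhbhhbbhShbbhhbhb ⇒ bhbhhbbhhbbhhbhb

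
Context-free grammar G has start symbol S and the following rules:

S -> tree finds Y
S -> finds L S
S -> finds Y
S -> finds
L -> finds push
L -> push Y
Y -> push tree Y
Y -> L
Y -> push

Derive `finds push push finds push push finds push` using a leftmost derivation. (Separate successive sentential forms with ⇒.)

S ⇒ finds L S ⇒ finds push Y S ⇒ finds push push S ⇒ finds push push finds Y ⇒ finds push push finds L ⇒ finds push push finds push Y ⇒ finds push push finds push L ⇒ finds push push finds push push Y ⇒ finds push push finds push push L ⇒ finds push push finds push push finds push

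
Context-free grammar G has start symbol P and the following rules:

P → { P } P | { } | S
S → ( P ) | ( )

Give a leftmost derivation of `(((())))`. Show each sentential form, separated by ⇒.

P ⇒ S ⇒ (P) ⇒ (S) ⇒ ((P)) ⇒ ((S)) ⇒ (((P))) ⇒ (((S))) ⇒ (((())))

P ⇒ S   [P → S]
S ⇒ (P)   [S → ( P )]
(P) ⇒ (S)   [P → S]
(S) ⇒ ((P))   [S → ( P )]
((P)) ⇒ ((S))   [P → S]
((S)) ⇒ (((P)))   [S → ( P )]
(((P))) ⇒ (((S)))   [P → S]
(((S))) ⇒ (((())))   [S → ( )]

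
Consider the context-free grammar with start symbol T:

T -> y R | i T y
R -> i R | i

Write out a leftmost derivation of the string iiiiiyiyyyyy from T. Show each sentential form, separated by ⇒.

T⇒iTy⇒iiTyy⇒iiiTyyy⇒iiiiTyyyy⇒iiiiiTyyyyy⇒iiiiiyRyyyyy⇒iiiiiyiyyyyy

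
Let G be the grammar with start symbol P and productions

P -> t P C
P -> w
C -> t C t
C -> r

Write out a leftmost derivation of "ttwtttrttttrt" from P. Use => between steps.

P => tPC   [P -> t P C]
tPC => ttPCC   [P -> t P C]
ttPCC => ttwCC   [P -> w]
ttwCC => ttwtCtC   [C -> t C t]
ttwtCtC => ttwttCttC   [C -> t C t]
ttwttCttC => ttwtttCtttC   [C -> t C t]
ttwtttCtttC => ttwtttrtttC   [C -> r]
ttwtttrtttC => ttwtttrttttCt   [C -> t C t]
ttwtttrttttCt => ttwtttrttttrt   [C -> r]

P=>tPC=>ttPCC=>ttwCC=>ttwtCtC=>ttwttCttC=>ttwtttCtttC=>ttwtttrtttC=>ttwtttrttttCt=>ttwtttrttttrt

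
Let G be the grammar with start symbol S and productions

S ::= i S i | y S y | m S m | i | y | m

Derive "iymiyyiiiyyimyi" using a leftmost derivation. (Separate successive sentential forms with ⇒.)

S ⇒ iSi   [S ::= i S i]
iSi ⇒ iySyi   [S ::= y S y]
iySyi ⇒ iymSmyi   [S ::= m S m]
iymSmyi ⇒ iymiSimyi   [S ::= i S i]
iymiSimyi ⇒ iymiySyimyi   [S ::= y S y]
iymiySyimyi ⇒ iymiyySyyimyi   [S ::= y S y]
iymiyySyyimyi ⇒ iymiyyiSiyyimyi   [S ::= i S i]
iymiyyiSiyyimyi ⇒ iymiyyiiiyyimyi   [S ::= i]

S ⇒ iSi ⇒ iySyi ⇒ iymSmyi ⇒ iymiSimyi ⇒ iymiySyimyi ⇒ iymiyySyyimyi ⇒ iymiyyiSiyyimyi ⇒ iymiyyiiiyyimyi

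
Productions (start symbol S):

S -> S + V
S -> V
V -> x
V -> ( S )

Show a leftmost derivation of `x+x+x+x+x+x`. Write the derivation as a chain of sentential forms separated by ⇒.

S ⇒ S+V ⇒ S+V+V ⇒ S+V+V+V ⇒ S+V+V+V+V ⇒ S+V+V+V+V+V ⇒ V+V+V+V+V+V ⇒ x+V+V+V+V+V ⇒ x+x+V+V+V+V ⇒ x+x+x+V+V+V ⇒ x+x+x+x+V+V ⇒ x+x+x+x+x+V ⇒ x+x+x+x+x+x

S ⇒ S+V   [S -> S + V]
S+V ⇒ S+V+V   [S -> S + V]
S+V+V ⇒ S+V+V+V   [S -> S + V]
S+V+V+V ⇒ S+V+V+V+V   [S -> S + V]
S+V+V+V+V ⇒ S+V+V+V+V+V   [S -> S + V]
S+V+V+V+V+V ⇒ V+V+V+V+V+V   [S -> V]
V+V+V+V+V+V ⇒ x+V+V+V+V+V   [V -> x]
x+V+V+V+V+V ⇒ x+x+V+V+V+V   [V -> x]
x+x+V+V+V+V ⇒ x+x+x+V+V+V   [V -> x]
x+x+x+V+V+V ⇒ x+x+x+x+V+V   [V -> x]
x+x+x+x+V+V ⇒ x+x+x+x+x+V   [V -> x]
x+x+x+x+x+V ⇒ x+x+x+x+x+x   [V -> x]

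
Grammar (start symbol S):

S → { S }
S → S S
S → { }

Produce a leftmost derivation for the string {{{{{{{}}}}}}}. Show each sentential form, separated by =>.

S => {S} => {{S}} => {{{S}}} => {{{{S}}}} => {{{{{S}}}}} => {{{{{{S}}}}}} => {{{{{{{}}}}}}}

S => {S}   [S → { S }]
{S} => {{S}}   [S → { S }]
{{S}} => {{{S}}}   [S → { S }]
{{{S}}} => {{{{S}}}}   [S → { S }]
{{{{S}}}} => {{{{{S}}}}}   [S → { S }]
{{{{{S}}}}} => {{{{{{S}}}}}}   [S → { S }]
{{{{{{S}}}}}} => {{{{{{{}}}}}}}   [S → { }]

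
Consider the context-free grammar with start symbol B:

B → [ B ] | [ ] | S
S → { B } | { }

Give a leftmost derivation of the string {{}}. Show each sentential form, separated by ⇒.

B ⇒ S   [B → S]
S ⇒ {B}   [S → { B }]
{B} ⇒ {S}   [B → S]
{S} ⇒ {{}}   [S → { }]

B ⇒ S ⇒ {B} ⇒ {S} ⇒ {{}}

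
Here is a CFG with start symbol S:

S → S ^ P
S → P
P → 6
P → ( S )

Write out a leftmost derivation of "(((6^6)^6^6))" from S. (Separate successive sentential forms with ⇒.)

S ⇒ P ⇒ (S) ⇒ (P) ⇒ ((S)) ⇒ ((S^P)) ⇒ ((S^P^P)) ⇒ ((P^P^P)) ⇒ (((S)^P^P)) ⇒ (((S^P)^P^P)) ⇒ (((P^P)^P^P)) ⇒ (((6^P)^P^P)) ⇒ (((6^6)^P^P)) ⇒ (((6^6)^6^P)) ⇒ (((6^6)^6^6))

S ⇒ P   [S → P]
P ⇒ (S)   [P → ( S )]
(S) ⇒ (P)   [S → P]
(P) ⇒ ((S))   [P → ( S )]
((S)) ⇒ ((S^P))   [S → S ^ P]
((S^P)) ⇒ ((S^P^P))   [S → S ^ P]
((S^P^P)) ⇒ ((P^P^P))   [S → P]
((P^P^P)) ⇒ (((S)^P^P))   [P → ( S )]
(((S)^P^P)) ⇒ (((S^P)^P^P))   [S → S ^ P]
(((S^P)^P^P)) ⇒ (((P^P)^P^P))   [S → P]
(((P^P)^P^P)) ⇒ (((6^P)^P^P))   [P → 6]
(((6^P)^P^P)) ⇒ (((6^6)^P^P))   [P → 6]
(((6^6)^P^P)) ⇒ (((6^6)^6^P))   [P → 6]
(((6^6)^6^P)) ⇒ (((6^6)^6^6))   [P → 6]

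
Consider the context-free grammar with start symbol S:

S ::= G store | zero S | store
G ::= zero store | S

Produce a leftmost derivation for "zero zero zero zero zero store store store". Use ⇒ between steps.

S ⇒ G store   [S ::= G store]
G store ⇒ S store   [G ::= S]
S store ⇒ zero S store   [S ::= zero S]
zero S store ⇒ zero zero S store   [S ::= zero S]
zero zero S store ⇒ zero zero zero S store   [S ::= zero S]
zero zero zero S store ⇒ zero zero zero zero S store   [S ::= zero S]
zero zero zero zero S store ⇒ zero zero zero zero G store store   [S ::= G store]
zero zero zero zero G store store ⇒ zero zero zero zero zero store store store   [G ::= zero store]

S ⇒ G store ⇒ S store ⇒ zero S store ⇒ zero zero S store ⇒ zero zero zero S store ⇒ zero zero zero zero S store ⇒ zero zero zero zero G store store ⇒ zero zero zero zero zero store store store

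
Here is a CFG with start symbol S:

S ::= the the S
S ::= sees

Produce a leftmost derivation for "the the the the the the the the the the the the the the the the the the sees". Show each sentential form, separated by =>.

S => the the S   [S ::= the the S]
the the S => the the the the S   [S ::= the the S]
the the the the S => the the the the the the S   [S ::= the the S]
the the the the the the S => the the the the the the the the S   [S ::= the the S]
the the the the the the the the S => the the the the the the the the the the S   [S ::= the the S]
the the the the the the the the the the S => the the the the the the the the the the the the S   [S ::= the the S]
the the the the the the the the the the the the S => the the the the the the the the the the the the the the S   [S ::= the the S]
the the the the the the the the the the the the the the S => the the the the the the the the the the the the the the the the S   [S ::= the the S]
the the the the the the the the the the the the the the the the S => the the the the the the the the the the the the the the the the the the S   [S ::= the the S]
the the the the the the the the the the the the the the the the the the S => the the the the the the the the the the the the the the the the the the sees   [S ::= sees]

S => the the S => the the the the S => the the the the the the S => the the the the the the the the S => the the the the the the the the the the S => the the the the the the the the the the the the S => the the the the the the the the the the the the the the S => the the the the the the the the the the the the the the the the S => the the the the the the the the the the the the the the the the the the S => the the the the the the the the the the the the the the the the the the sees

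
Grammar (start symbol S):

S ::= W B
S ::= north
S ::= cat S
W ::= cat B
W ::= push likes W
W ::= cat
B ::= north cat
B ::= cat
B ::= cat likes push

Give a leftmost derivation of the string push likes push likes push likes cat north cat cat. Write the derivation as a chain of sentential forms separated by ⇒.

S ⇒ W B ⇒ push likes W B ⇒ push likes push likes W B ⇒ push likes push likes push likes W B ⇒ push likes push likes push likes cat B B ⇒ push likes push likes push likes cat north cat B ⇒ push likes push likes push likes cat north cat cat

S ⇒ W B   [S ::= W B]
W B ⇒ push likes W B   [W ::= push likes W]
push likes W B ⇒ push likes push likes W B   [W ::= push likes W]
push likes push likes W B ⇒ push likes push likes push likes W B   [W ::= push likes W]
push likes push likes push likes W B ⇒ push likes push likes push likes cat B B   [W ::= cat B]
push likes push likes push likes cat B B ⇒ push likes push likes push likes cat north cat B   [B ::= north cat]
push likes push likes push likes cat north cat B ⇒ push likes push likes push likes cat north cat cat   [B ::= cat]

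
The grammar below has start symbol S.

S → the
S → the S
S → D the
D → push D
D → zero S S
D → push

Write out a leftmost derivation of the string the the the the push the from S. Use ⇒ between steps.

S ⇒ the S   [S → the S]
the S ⇒ the the S   [S → the S]
the the S ⇒ the the the S   [S → the S]
the the the S ⇒ the the the the S   [S → the S]
the the the the S ⇒ the the the the D the   [S → D the]
the the the the D the ⇒ the the the the push the   [D → push]

S ⇒ the S ⇒ the the S ⇒ the the the S ⇒ the the the the S ⇒ the the the the D the ⇒ the the the the push the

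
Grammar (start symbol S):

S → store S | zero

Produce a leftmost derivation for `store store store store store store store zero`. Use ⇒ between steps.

S ⇒ store S ⇒ store store S ⇒ store store store S ⇒ store store store store S ⇒ store store store store store S ⇒ store store store store store store S ⇒ store store store store store store store S ⇒ store store store store store store store zero

S ⇒ store S   [S → store S]
store S ⇒ store store S   [S → store S]
store store S ⇒ store store store S   [S → store S]
store store store S ⇒ store store store store S   [S → store S]
store store store store S ⇒ store store store store store S   [S → store S]
store store store store store S ⇒ store store store store store store S   [S → store S]
store store store store store store S ⇒ store store store store store store store S   [S → store S]
store store store store store store store S ⇒ store store store store store store store zero   [S → zero]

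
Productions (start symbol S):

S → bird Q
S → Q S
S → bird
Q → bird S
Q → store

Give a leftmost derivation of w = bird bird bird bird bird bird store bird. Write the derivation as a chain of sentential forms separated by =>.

S => bird Q => bird bird S => bird bird bird Q => bird bird bird bird S => bird bird bird bird bird Q => bird bird bird bird bird bird S => bird bird bird bird bird bird Q S => bird bird bird bird bird bird store S => bird bird bird bird bird bird store bird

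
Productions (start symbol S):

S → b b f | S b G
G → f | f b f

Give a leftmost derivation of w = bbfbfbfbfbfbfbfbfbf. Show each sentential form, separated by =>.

S => SbG   [S → S b G]
SbG => SbGbG   [S → S b G]
SbGbG => SbGbGbG   [S → S b G]
SbGbGbG => SbGbGbGbG   [S → S b G]
SbGbGbGbG => bbfbGbGbGbG   [S → b b f]
bbfbGbGbGbG => bbfbfbfbGbGbG   [G → f b f]
bbfbfbfbGbGbG => bbfbfbfbfbfbGbG   [G → f b f]
bbfbfbfbfbfbGbG => bbfbfbfbfbfbfbfbG   [G → f b f]
bbfbfbfbfbfbfbfbG => bbfbfbfbfbfbfbfbfbf   [G → f b f]

S => SbG => SbGbG => SbGbGbG => SbGbGbGbG => bbfbGbGbGbG => bbfbfbfbGbGbG => bbfbfbfbfbfbGbG => bbfbfbfbfbfbfbfbG => bbfbfbfbfbfbfbfbfbf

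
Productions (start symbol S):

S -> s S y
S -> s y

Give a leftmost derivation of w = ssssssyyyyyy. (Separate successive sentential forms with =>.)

S => sSy => ssSyy => sssSyyy => ssssSyyyy => sssssSyyyyy => ssssssyyyyyy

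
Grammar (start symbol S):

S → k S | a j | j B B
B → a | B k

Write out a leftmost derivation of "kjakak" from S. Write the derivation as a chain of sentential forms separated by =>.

S => kS   [S → k S]
kS => kjBB   [S → j B B]
kjBB => kjBkB   [B → B k]
kjBkB => kjakB   [B → a]
kjakB => kjakBk   [B → B k]
kjakBk => kjakak   [B → a]

S=>kS=>kjBB=>kjBkB=>kjakB=>kjakBk=>kjakak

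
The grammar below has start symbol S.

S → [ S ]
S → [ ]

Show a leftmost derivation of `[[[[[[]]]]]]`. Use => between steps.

S => [S]   [S → [ S ]]
[S] => [[S]]   [S → [ S ]]
[[S]] => [[[S]]]   [S → [ S ]]
[[[S]]] => [[[[S]]]]   [S → [ S ]]
[[[[S]]]] => [[[[[S]]]]]   [S → [ S ]]
[[[[[S]]]]] => [[[[[[]]]]]]   [S → [ ]]

S => [S] => [[S]] => [[[S]]] => [[[[S]]]] => [[[[[S]]]]] => [[[[[[]]]]]]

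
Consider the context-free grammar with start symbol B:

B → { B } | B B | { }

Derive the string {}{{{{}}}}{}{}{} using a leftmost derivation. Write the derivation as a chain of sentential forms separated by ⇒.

B ⇒ BB   [B → B B]
BB ⇒ BBB   [B → B B]
BBB ⇒ BBBB   [B → B B]
BBBB ⇒ {}BBB   [B → { }]
{}BBB ⇒ {}BBBB   [B → B B]
{}BBBB ⇒ {}{B}BBB   [B → { B }]
{}{B}BBB ⇒ {}{{B}}BBB   [B → { B }]
{}{{B}}BBB ⇒ {}{{{B}}}BBB   [B → { B }]
{}{{{B}}}BBB ⇒ {}{{{{}}}}BBB   [B → { }]
{}{{{{}}}}BBB ⇒ {}{{{{}}}}{}BB   [B → { }]
{}{{{{}}}}{}BB ⇒ {}{{{{}}}}{}{}B   [B → { }]
{}{{{{}}}}{}{}B ⇒ {}{{{{}}}}{}{}{}   [B → { }]

B⇒BB⇒BBB⇒BBBB⇒{}BBB⇒{}BBBB⇒{}{B}BBB⇒{}{{B}}BBB⇒{}{{{B}}}BBB⇒{}{{{{}}}}BBB⇒{}{{{{}}}}{}BB⇒{}{{{{}}}}{}{}B⇒{}{{{{}}}}{}{}{}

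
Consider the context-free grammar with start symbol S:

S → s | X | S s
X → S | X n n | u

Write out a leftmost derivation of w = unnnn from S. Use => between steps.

S => X => Xnn => Xnnnn => unnnn

S => X   [S → X]
X => Xnn   [X → X n n]
Xnn => Xnnnn   [X → X n n]
Xnnnn => unnnn   [X → u]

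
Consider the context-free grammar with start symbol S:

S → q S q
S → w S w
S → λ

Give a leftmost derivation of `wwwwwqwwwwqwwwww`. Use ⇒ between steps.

S⇒wSw⇒wwSww⇒wwwSwww⇒wwwwSwwww⇒wwwwwSwwwww⇒wwwwwqSqwwwww⇒wwwwwqwSwqwwwww⇒wwwwwqwwSwwqwwwww⇒wwwwwqwwwwqwwwww

S ⇒ wSw   [S → w S w]
wSw ⇒ wwSww   [S → w S w]
wwSww ⇒ wwwSwww   [S → w S w]
wwwSwww ⇒ wwwwSwwww   [S → w S w]
wwwwSwwww ⇒ wwwwwSwwwww   [S → w S w]
wwwwwSwwwww ⇒ wwwwwqSqwwwww   [S → q S q]
wwwwwqSqwwwww ⇒ wwwwwqwSwqwwwww   [S → w S w]
wwwwwqwSwqwwwww ⇒ wwwwwqwwSwwqwwwww   [S → w S w]
wwwwwqwwSwwqwwwww ⇒ wwwwwqwwwwqwwwww   [S → λ]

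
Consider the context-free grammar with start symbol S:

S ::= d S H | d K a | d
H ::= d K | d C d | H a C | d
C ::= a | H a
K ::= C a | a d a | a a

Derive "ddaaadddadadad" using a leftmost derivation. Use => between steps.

S => dSH   [S ::= d S H]
dSH => ddKaH   [S ::= d K a]
ddKaH => ddCaaH   [K ::= C a]
ddCaaH => ddaaaH   [C ::= a]
ddaaaH => ddaaadCd   [H ::= d C d]
ddaaadCd => ddaaadHad   [C ::= H a]
ddaaadHad => ddaaaddCdad   [H ::= d C d]
ddaaaddCdad => ddaaaddHadad   [C ::= H a]
ddaaaddHadad => ddaaadddCdadad   [H ::= d C d]
ddaaadddCdadad => ddaaadddadadad   [C ::= a]

S => dSH => ddKaH => ddCaaH => ddaaaH => ddaaadCd => ddaaadHad => ddaaaddCdad => ddaaaddHadad => ddaaadddCdadad => ddaaadddadadad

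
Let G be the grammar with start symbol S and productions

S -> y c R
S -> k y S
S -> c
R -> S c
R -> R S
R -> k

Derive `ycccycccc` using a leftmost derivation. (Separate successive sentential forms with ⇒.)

S ⇒ ycR ⇒ ycRS ⇒ ycRSS ⇒ ycScSS ⇒ ycccSS ⇒ ycccycRS ⇒ ycccycScS ⇒ ycccycccS ⇒ ycccycccc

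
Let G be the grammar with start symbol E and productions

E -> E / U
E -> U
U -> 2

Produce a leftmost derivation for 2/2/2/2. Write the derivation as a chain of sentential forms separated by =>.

E => E/U => E/U/U => E/U/U/U => U/U/U/U => 2/U/U/U => 2/2/U/U => 2/2/2/U => 2/2/2/2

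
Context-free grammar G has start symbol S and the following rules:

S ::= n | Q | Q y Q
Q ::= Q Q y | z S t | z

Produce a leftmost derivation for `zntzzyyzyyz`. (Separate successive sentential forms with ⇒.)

S ⇒ QyQ ⇒ QQyyQ ⇒ QQyQyyQ ⇒ zStQyQyyQ ⇒ zntQyQyyQ ⇒ zntQQyyQyyQ ⇒ zntzQyyQyyQ ⇒ zntzzyyQyyQ ⇒ zntzzyyzyyQ ⇒ zntzzyyzyyz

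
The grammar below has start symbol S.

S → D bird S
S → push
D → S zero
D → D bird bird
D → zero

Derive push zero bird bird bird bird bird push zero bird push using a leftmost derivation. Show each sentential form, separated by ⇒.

S ⇒ D bird S   [S → D bird S]
D bird S ⇒ S zero bird S   [D → S zero]
S zero bird S ⇒ D bird S zero bird S   [S → D bird S]
D bird S zero bird S ⇒ D bird bird bird S zero bird S   [D → D bird bird]
D bird bird bird S zero bird S ⇒ D bird bird bird bird bird S zero bird S   [D → D bird bird]
D bird bird bird bird bird S zero bird S ⇒ S zero bird bird bird bird bird S zero bird S   [D → S zero]
S zero bird bird bird bird bird S zero bird S ⇒ push zero bird bird bird bird bird S zero bird S   [S → push]
push zero bird bird bird bird bird S zero bird S ⇒ push zero bird bird bird bird bird push zero bird S   [S → push]
push zero bird bird bird bird bird push zero bird S ⇒ push zero bird bird bird bird bird push zero bird push   [S → push]

S ⇒ D bird S ⇒ S zero bird S ⇒ D bird S zero bird S ⇒ D bird bird bird S zero bird S ⇒ D bird bird bird bird bird S zero bird S ⇒ S zero bird bird bird bird bird S zero bird S ⇒ push zero bird bird bird bird bird S zero bird S ⇒ push zero bird bird bird bird bird push zero bird S ⇒ push zero bird bird bird bird bird push zero bird push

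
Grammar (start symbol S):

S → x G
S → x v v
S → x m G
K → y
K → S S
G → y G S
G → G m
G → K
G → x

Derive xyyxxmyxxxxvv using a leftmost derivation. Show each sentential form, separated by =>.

S=>xG=>xyGS=>xyyGSS=>xyyxSS=>xyyxxmGS=>xyyxxmyGSS=>xyyxxmyxSS=>xyyxxmyxxGS=>xyyxxmyxxxS=>xyyxxmyxxxxvv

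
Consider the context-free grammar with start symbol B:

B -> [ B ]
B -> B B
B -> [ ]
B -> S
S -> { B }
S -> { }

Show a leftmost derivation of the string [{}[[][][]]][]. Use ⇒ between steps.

B ⇒ BB ⇒ [B]B ⇒ [BB]B ⇒ [SB]B ⇒ [{}B]B ⇒ [{}[B]]B ⇒ [{}[BB]]B ⇒ [{}[BBB]]B ⇒ [{}[[]BB]]B ⇒ [{}[[][]B]]B ⇒ [{}[[][][]]]B ⇒ [{}[[][][]]][]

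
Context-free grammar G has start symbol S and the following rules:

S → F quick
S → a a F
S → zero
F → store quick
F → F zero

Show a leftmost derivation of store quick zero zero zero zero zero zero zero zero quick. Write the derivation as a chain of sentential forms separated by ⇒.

S ⇒ F quick ⇒ F zero quick ⇒ F zero zero quick ⇒ F zero zero zero quick ⇒ F zero zero zero zero quick ⇒ F zero zero zero zero zero quick ⇒ F zero zero zero zero zero zero quick ⇒ F zero zero zero zero zero zero zero quick ⇒ F zero zero zero zero zero zero zero zero quick ⇒ store quick zero zero zero zero zero zero zero zero quick

S ⇒ F quick   [S → F quick]
F quick ⇒ F zero quick   [F → F zero]
F zero quick ⇒ F zero zero quick   [F → F zero]
F zero zero quick ⇒ F zero zero zero quick   [F → F zero]
F zero zero zero quick ⇒ F zero zero zero zero quick   [F → F zero]
F zero zero zero zero quick ⇒ F zero zero zero zero zero quick   [F → F zero]
F zero zero zero zero zero quick ⇒ F zero zero zero zero zero zero quick   [F → F zero]
F zero zero zero zero zero zero quick ⇒ F zero zero zero zero zero zero zero quick   [F → F zero]
F zero zero zero zero zero zero zero quick ⇒ F zero zero zero zero zero zero zero zero quick   [F → F zero]
F zero zero zero zero zero zero zero zero quick ⇒ store quick zero zero zero zero zero zero zero zero quick   [F → store quick]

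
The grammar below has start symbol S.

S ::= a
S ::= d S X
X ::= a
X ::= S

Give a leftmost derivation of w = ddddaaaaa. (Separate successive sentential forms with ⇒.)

S⇒dSX⇒ddSXX⇒dddSXXX⇒ddddSXXXX⇒ddddaXXXX⇒ddddaaXXX⇒ddddaaaXX⇒ddddaaaaX⇒ddddaaaaa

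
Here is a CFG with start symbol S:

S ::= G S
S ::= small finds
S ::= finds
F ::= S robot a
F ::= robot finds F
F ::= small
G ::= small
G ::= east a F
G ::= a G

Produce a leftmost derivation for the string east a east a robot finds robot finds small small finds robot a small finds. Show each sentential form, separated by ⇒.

S ⇒ G S   [S ::= G S]
G S ⇒ east a F S   [G ::= east a F]
east a F S ⇒ east a S robot a S   [F ::= S robot a]
east a S robot a S ⇒ east a G S robot a S   [S ::= G S]
east a G S robot a S ⇒ east a east a F S robot a S   [G ::= east a F]
east a east a F S robot a S ⇒ east a east a robot finds F S robot a S   [F ::= robot finds F]
east a east a robot finds F S robot a S ⇒ east a east a robot finds robot finds F S robot a S   [F ::= robot finds F]
east a east a robot finds robot finds F S robot a S ⇒ east a east a robot finds robot finds small S robot a S   [F ::= small]
east a east a robot finds robot finds small S robot a S ⇒ east a east a robot finds robot finds small small finds robot a S   [S ::= small finds]
east a east a robot finds robot finds small small finds robot a S ⇒ east a east a robot finds robot finds small small finds robot a small finds   [S ::= small finds]

S ⇒ G S ⇒ east a F S ⇒ east a S robot a S ⇒ east a G S robot a S ⇒ east a east a F S robot a S ⇒ east a east a robot finds F S robot a S ⇒ east a east a robot finds robot finds F S robot a S ⇒ east a east a robot finds robot finds small S robot a S ⇒ east a east a robot finds robot finds small small finds robot a S ⇒ east a east a robot finds robot finds small small finds robot a small finds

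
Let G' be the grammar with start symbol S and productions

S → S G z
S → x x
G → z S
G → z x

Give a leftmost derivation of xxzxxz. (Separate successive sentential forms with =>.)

S => SGz   [S → S G z]
SGz => xxGz   [S → x x]
xxGz => xxzSz   [G → z S]
xxzSz => xxzxxz   [S → x x]

S => SGz => xxGz => xxzSz => xxzxxz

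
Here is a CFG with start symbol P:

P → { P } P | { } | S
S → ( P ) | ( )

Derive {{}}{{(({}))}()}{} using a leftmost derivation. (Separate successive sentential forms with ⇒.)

P ⇒ {P}P   [P → { P } P]
{P}P ⇒ {{}}P   [P → { }]
{{}}P ⇒ {{}}{P}P   [P → { P } P]
{{}}{P}P ⇒ {{}}{{P}P}P   [P → { P } P]
{{}}{{P}P}P ⇒ {{}}{{S}P}P   [P → S]
{{}}{{S}P}P ⇒ {{}}{{(P)}P}P   [S → ( P )]
{{}}{{(P)}P}P ⇒ {{}}{{(S)}P}P   [P → S]
{{}}{{(S)}P}P ⇒ {{}}{{((P))}P}P   [S → ( P )]
{{}}{{((P))}P}P ⇒ {{}}{{(({}))}P}P   [P → { }]
{{}}{{(({}))}P}P ⇒ {{}}{{(({}))}S}P   [P → S]
{{}}{{(({}))}S}P ⇒ {{}}{{(({}))}()}P   [S → ( )]
{{}}{{(({}))}()}P ⇒ {{}}{{(({}))}()}{}   [P → { }]

P ⇒ {P}P ⇒ {{}}P ⇒ {{}}{P}P ⇒ {{}}{{P}P}P ⇒ {{}}{{S}P}P ⇒ {{}}{{(P)}P}P ⇒ {{}}{{(S)}P}P ⇒ {{}}{{((P))}P}P ⇒ {{}}{{(({}))}P}P ⇒ {{}}{{(({}))}S}P ⇒ {{}}{{(({}))}()}P ⇒ {{}}{{(({}))}()}{}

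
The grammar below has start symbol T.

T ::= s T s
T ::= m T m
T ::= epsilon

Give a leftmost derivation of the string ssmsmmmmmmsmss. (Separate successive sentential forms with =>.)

T => sTs   [T ::= s T s]
sTs => ssTss   [T ::= s T s]
ssTss => ssmTmss   [T ::= m T m]
ssmTmss => ssmsTsmss   [T ::= s T s]
ssmsTsmss => ssmsmTmsmss   [T ::= m T m]
ssmsmTmsmss => ssmsmmTmmsmss   [T ::= m T m]
ssmsmmTmmsmss => ssmsmmmTmmmsmss   [T ::= m T m]
ssmsmmmTmmmsmss => ssmsmmmmmmsmss   [T ::= epsilon]

T => sTs => ssTss => ssmTmss => ssmsTsmss => ssmsmTmsmss => ssmsmmTmmsmss => ssmsmmmTmmmsmss => ssmsmmmmmmsmss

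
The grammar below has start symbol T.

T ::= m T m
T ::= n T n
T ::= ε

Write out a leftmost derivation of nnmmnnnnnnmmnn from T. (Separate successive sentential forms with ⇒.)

T ⇒ nTn ⇒ nnTnn ⇒ nnmTmnn ⇒ nnmmTmmnn ⇒ nnmmnTnmmnn ⇒ nnmmnnTnnmmnn ⇒ nnmmnnnTnnnmmnn ⇒ nnmmnnnnnnmmnn

T ⇒ nTn   [T ::= n T n]
nTn ⇒ nnTnn   [T ::= n T n]
nnTnn ⇒ nnmTmnn   [T ::= m T m]
nnmTmnn ⇒ nnmmTmmnn   [T ::= m T m]
nnmmTmmnn ⇒ nnmmnTnmmnn   [T ::= n T n]
nnmmnTnmmnn ⇒ nnmmnnTnnmmnn   [T ::= n T n]
nnmmnnTnnmmnn ⇒ nnmmnnnTnnnmmnn   [T ::= n T n]
nnmmnnnTnnnmmnn ⇒ nnmmnnnnnnmmnn   [T ::= ε]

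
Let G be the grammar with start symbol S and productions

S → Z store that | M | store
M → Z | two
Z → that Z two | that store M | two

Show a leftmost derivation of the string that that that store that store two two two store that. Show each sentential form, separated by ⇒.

S ⇒ Z store that ⇒ that Z two store that ⇒ that that Z two two store that ⇒ that that that store M two two store that ⇒ that that that store Z two two store that ⇒ that that that store that store M two two store that ⇒ that that that store that store two two two store that

S ⇒ Z store that   [S → Z store that]
Z store that ⇒ that Z two store that   [Z → that Z two]
that Z two store that ⇒ that that Z two two store that   [Z → that Z two]
that that Z two two store that ⇒ that that that store M two two store that   [Z → that store M]
that that that store M two two store that ⇒ that that that store Z two two store that   [M → Z]
that that that store Z two two store that ⇒ that that that store that store M two two store that   [Z → that store M]
that that that store that store M two two store that ⇒ that that that store that store two two two store that   [M → two]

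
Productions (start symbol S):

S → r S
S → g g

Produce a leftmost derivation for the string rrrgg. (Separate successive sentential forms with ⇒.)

S ⇒ rS ⇒ rrS ⇒ rrrS ⇒ rrrgg

S ⇒ rS   [S → r S]
rS ⇒ rrS   [S → r S]
rrS ⇒ rrrS   [S → r S]
rrrS ⇒ rrrgg   [S → g g]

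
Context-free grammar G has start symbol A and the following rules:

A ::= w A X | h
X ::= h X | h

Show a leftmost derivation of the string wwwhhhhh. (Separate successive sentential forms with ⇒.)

A⇒wAX⇒wwAXX⇒wwwAXXX⇒wwwhXXX⇒wwwhhXXX⇒wwwhhhXX⇒wwwhhhhX⇒wwwhhhhh

A ⇒ wAX   [A ::= w A X]
wAX ⇒ wwAXX   [A ::= w A X]
wwAXX ⇒ wwwAXXX   [A ::= w A X]
wwwAXXX ⇒ wwwhXXX   [A ::= h]
wwwhXXX ⇒ wwwhhXXX   [X ::= h X]
wwwhhXXX ⇒ wwwhhhXX   [X ::= h]
wwwhhhXX ⇒ wwwhhhhX   [X ::= h]
wwwhhhhX ⇒ wwwhhhhh   [X ::= h]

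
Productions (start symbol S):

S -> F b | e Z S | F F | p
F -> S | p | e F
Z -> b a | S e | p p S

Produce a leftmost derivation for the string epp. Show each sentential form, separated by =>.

S => FF => eFF => eSF => epF => epS => epp

S => FF   [S -> F F]
FF => eFF   [F -> e F]
eFF => eSF   [F -> S]
eSF => epF   [S -> p]
epF => epS   [F -> S]
epS => epp   [S -> p]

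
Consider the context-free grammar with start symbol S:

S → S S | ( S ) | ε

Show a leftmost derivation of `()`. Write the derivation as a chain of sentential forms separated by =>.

S=>SS=>SSS=>SSSS=>SSSSS=>(S)SSSS=>()SSSS=>()SSS=>()SS=>()S=>()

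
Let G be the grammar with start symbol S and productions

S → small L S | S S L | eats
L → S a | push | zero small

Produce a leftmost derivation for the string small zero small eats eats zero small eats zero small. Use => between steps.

S => S S L => S S L S L => small L S S L S L => small zero small S S L S L => small zero small eats S L S L => small zero small eats eats L S L => small zero small eats eats zero small S L => small zero small eats eats zero small eats L => small zero small eats eats zero small eats zero small

S => S S L   [S → S S L]
S S L => S S L S L   [S → S S L]
S S L S L => small L S S L S L   [S → small L S]
small L S S L S L => small zero small S S L S L   [L → zero small]
small zero small S S L S L => small zero small eats S L S L   [S → eats]
small zero small eats S L S L => small zero small eats eats L S L   [S → eats]
small zero small eats eats L S L => small zero small eats eats zero small S L   [L → zero small]
small zero small eats eats zero small S L => small zero small eats eats zero small eats L   [S → eats]
small zero small eats eats zero small eats L => small zero small eats eats zero small eats zero small   [L → zero small]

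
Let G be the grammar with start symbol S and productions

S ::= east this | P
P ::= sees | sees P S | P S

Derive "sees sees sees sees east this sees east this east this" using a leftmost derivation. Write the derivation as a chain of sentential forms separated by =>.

S => P => P S => sees P S S => sees sees P S S S => sees sees sees P S S S S => sees sees sees sees S S S S => sees sees sees sees east this S S S => sees sees sees sees east this P S S => sees sees sees sees east this sees S S => sees sees sees sees east this sees east this S => sees sees sees sees east this sees east this east this

S => P   [S ::= P]
P => P S   [P ::= P S]
P S => sees P S S   [P ::= sees P S]
sees P S S => sees sees P S S S   [P ::= sees P S]
sees sees P S S S => sees sees sees P S S S S   [P ::= sees P S]
sees sees sees P S S S S => sees sees sees sees S S S S   [P ::= sees]
sees sees sees sees S S S S => sees sees sees sees east this S S S   [S ::= east this]
sees sees sees sees east this S S S => sees sees sees sees east this P S S   [S ::= P]
sees sees sees sees east this P S S => sees sees sees sees east this sees S S   [P ::= sees]
sees sees sees sees east this sees S S => sees sees sees sees east this sees east this S   [S ::= east this]
sees sees sees sees east this sees east this S => sees sees sees sees east this sees east this east this   [S ::= east this]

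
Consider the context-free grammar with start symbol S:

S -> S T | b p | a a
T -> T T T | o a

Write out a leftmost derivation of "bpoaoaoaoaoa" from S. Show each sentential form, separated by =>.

S => ST   [S -> S T]
ST => bpT   [S -> b p]
bpT => bpTTT   [T -> T T T]
bpTTT => bpTTTTT   [T -> T T T]
bpTTTTT => bpoaTTTT   [T -> o a]
bpoaTTTT => bpoaoaTTT   [T -> o a]
bpoaoaTTT => bpoaoaoaTT   [T -> o a]
bpoaoaoaTT => bpoaoaoaoaT   [T -> o a]
bpoaoaoaoaT => bpoaoaoaoaoa   [T -> o a]

S => ST => bpT => bpTTT => bpTTTTT => bpoaTTTT => bpoaoaTTT => bpoaoaoaTT => bpoaoaoaoaT => bpoaoaoaoaoa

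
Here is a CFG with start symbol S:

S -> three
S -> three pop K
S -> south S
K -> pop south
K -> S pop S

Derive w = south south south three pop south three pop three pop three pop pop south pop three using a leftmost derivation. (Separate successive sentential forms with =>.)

S => south S => south south S => south south south S => south south south three pop K => south south south three pop S pop S => south south south three pop south S pop S => south south south three pop south three pop S => south south south three pop south three pop three pop K => south south south three pop south three pop three pop S pop S => south south south three pop south three pop three pop three pop K pop S => south south south three pop south three pop three pop three pop pop south pop S => south south south three pop south three pop three pop three pop pop south pop three

S => south S   [S -> south S]
south S => south south S   [S -> south S]
south south S => south south south S   [S -> south S]
south south south S => south south south three pop K   [S -> three pop K]
south south south three pop K => south south south three pop S pop S   [K -> S pop S]
south south south three pop S pop S => south south south three pop south S pop S   [S -> south S]
south south south three pop south S pop S => south south south three pop south three pop S   [S -> three]
south south south three pop south three pop S => south south south three pop south three pop three pop K   [S -> three pop K]
south south south three pop south three pop three pop K => south south south three pop south three pop three pop S pop S   [K -> S pop S]
south south south three pop south three pop three pop S pop S => south south south three pop south three pop three pop three pop K pop S   [S -> three pop K]
south south south three pop south three pop three pop three pop K pop S => south south south three pop south three pop three pop three pop pop south pop S   [K -> pop south]
south south south three pop south three pop three pop three pop pop south pop S => south south south three pop south three pop three pop three pop pop south pop three   [S -> three]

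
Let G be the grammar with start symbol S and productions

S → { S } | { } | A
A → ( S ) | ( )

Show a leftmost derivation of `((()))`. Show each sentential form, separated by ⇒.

S ⇒ A ⇒ (S) ⇒ (A) ⇒ ((S)) ⇒ ((A)) ⇒ ((()))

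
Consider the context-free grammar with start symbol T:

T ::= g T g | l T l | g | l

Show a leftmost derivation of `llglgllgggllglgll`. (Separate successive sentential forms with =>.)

T => lTl => llTll => llgTgll => llglTlgll => llglgTglgll => llglglTlglgll => llglgllTllglgll => llglgllgTgllglgll => llglgllgggllglgll

T => lTl   [T ::= l T l]
lTl => llTll   [T ::= l T l]
llTll => llgTgll   [T ::= g T g]
llgTgll => llglTlgll   [T ::= l T l]
llglTlgll => llglgTglgll   [T ::= g T g]
llglgTglgll => llglglTlglgll   [T ::= l T l]
llglglTlglgll => llglgllTllglgll   [T ::= l T l]
llglgllTllglgll => llglgllgTgllglgll   [T ::= g T g]
llglgllgTgllglgll => llglgllgggllglgll   [T ::= g]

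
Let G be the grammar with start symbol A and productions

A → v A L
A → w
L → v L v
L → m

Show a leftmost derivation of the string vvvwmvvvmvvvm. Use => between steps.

A => vAL => vvALL => vvvALLL => vvvwLLL => vvvwmLL => vvvwmvLvL => vvvwmvvLvvL => vvvwmvvvLvvvL => vvvwmvvvmvvvL => vvvwmvvvmvvvm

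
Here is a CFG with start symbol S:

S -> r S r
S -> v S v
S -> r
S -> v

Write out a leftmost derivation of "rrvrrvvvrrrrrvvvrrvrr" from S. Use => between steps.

S => rSr => rrSrr => rrvSvrr => rrvrSrvrr => rrvrrSrrvrr => rrvrrvSvrrvrr => rrvrrvvSvvrrvrr => rrvrrvvvSvvvrrvrr => rrvrrvvvrSrvvvrrvrr => rrvrrvvvrrSrrvvvrrvrr => rrvrrvvvrrrrrvvvrrvrr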